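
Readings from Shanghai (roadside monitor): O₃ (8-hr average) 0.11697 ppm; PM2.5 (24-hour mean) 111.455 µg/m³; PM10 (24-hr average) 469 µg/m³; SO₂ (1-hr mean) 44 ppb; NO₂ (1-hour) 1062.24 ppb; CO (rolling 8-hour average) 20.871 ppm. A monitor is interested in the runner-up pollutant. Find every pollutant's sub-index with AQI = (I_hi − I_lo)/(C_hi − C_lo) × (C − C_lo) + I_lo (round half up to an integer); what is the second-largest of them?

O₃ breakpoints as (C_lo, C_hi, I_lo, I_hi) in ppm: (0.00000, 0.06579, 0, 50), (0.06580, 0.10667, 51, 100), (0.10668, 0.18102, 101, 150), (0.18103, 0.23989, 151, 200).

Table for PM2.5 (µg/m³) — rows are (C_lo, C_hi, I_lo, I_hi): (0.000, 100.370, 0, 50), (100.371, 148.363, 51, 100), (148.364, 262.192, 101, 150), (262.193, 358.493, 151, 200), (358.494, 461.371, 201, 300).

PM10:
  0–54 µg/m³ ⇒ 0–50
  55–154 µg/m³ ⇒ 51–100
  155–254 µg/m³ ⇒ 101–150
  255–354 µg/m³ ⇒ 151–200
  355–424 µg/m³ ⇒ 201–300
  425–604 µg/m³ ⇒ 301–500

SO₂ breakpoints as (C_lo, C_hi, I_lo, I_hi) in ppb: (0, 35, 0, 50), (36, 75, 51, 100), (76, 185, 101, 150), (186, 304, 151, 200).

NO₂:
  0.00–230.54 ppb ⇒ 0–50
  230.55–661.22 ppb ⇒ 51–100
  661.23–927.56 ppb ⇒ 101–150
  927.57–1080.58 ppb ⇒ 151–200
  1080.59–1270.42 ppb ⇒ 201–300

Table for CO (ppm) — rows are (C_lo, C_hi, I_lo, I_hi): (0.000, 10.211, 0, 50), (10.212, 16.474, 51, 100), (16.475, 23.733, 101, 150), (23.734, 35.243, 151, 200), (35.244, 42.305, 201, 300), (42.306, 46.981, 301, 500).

O₃: 0.11697 ∈ [0.10668, 0.18102] ↔ index [101, 150].
101 + (0.11697−0.10668)·(150−101)/(0.18102−0.10668) = 101 + 0.01029·49/0.07434 ≈ 107.78, so AQI = 108.
PM2.5: 111.455 ∈ [100.371, 148.363] ↔ index [51, 100].
51 + (111.455−100.371)·(100−51)/(148.363−100.371) = 51 + 11.084·49/47.992 ≈ 62.32, so AQI = 62.
PM10: 469 ∈ [425, 604] ↔ index [301, 500].
301 + (469−425)·(500−301)/(604−425) = 301 + 44·199/179 ≈ 349.92, so AQI = 350.
SO₂: row 36–75 (AQI 51–100). (100−51)·(44−36)/(75−36) + 51 = 49·8/39 + 51 ≈ 61.05 → 61.
NO₂: row 927.57–1080.58 (AQI 151–200). (200−151)·(1062.24−927.57)/(1080.58−927.57) + 151 = 49·134.67/153.01 + 151 ≈ 194.13 → 194.
CO: row 16.475–23.733 (AQI 101–150). (150−101)·(20.871−16.475)/(23.733−16.475) + 101 = 49·4.396/7.258 + 101 ≈ 130.68 → 131.
Sub-indices: O₃→108, PM2.5→62, PM10→350, SO₂→61, NO₂→194, CO→131. Ranked high→low: 350, 194, 131, 108, 62, 61. Second-highest sub-index = 194.

194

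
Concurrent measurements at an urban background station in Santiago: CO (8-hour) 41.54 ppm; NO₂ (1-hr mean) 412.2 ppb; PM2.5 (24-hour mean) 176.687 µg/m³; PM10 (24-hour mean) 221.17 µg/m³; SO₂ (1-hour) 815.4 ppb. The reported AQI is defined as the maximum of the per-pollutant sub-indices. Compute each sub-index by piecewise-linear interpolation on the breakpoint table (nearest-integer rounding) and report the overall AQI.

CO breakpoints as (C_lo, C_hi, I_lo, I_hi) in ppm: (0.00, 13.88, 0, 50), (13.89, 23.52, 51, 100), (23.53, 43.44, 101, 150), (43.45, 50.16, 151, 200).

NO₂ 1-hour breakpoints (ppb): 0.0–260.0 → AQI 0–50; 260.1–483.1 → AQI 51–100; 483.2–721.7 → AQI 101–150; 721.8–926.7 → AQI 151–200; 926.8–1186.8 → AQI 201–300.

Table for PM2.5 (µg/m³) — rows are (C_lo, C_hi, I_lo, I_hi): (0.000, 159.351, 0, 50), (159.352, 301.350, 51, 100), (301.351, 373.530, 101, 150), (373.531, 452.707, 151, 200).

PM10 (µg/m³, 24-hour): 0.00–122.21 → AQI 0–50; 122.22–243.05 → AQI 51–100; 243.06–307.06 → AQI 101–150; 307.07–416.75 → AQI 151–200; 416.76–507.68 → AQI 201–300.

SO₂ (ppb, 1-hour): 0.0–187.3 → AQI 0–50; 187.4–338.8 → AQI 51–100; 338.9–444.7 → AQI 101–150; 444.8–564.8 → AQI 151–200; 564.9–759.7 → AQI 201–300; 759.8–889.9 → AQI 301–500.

CO: 41.54 lies in 23.53–43.44, so I_lo=101, I_hi=150, C_lo=23.53, C_hi=43.44.
(150−101)/(43.44−23.53) × (41.54−23.53) + 101 = 49/19.91 × 18.01 + 101 ≈ 145.32 → 145.
NO₂: 412.2 lies in 260.1–483.1, so I_lo=51, I_hi=100, C_lo=260.1, C_hi=483.1.
(100−51)/(483.1−260.1) × (412.2−260.1) + 51 = 49/223.0 × 152.1 + 51 ≈ 84.42 → 84.
PM2.5: 176.687 ∈ [159.352, 301.350] ↔ index [51, 100].
51 + (176.687−159.352)·(100−51)/(301.350−159.352) = 51 + 17.335·49/141.998 ≈ 56.98, so AQI = 57.
PM10: 221.17 ∈ [122.22, 243.05] ↔ index [51, 100].
51 + (221.17−122.22)·(100−51)/(243.05−122.22) = 51 + 98.95·49/120.83 ≈ 91.13, so AQI = 91.
SO₂: 815.4 lies in 759.8–889.9, so I_lo=301, I_hi=500, C_lo=759.8, C_hi=889.9.
(500−301)/(889.9−759.8) × (815.4−759.8) + 301 = 199/130.1 × 55.6 + 301 ≈ 386.05 → 386.
Sub-indices: CO→145, NO₂→84, PM2.5→57, PM10→91, SO₂→386. Overall AQI = max = 386; dominant pollutant is SO₂.
AQI 386: Hazardous.

386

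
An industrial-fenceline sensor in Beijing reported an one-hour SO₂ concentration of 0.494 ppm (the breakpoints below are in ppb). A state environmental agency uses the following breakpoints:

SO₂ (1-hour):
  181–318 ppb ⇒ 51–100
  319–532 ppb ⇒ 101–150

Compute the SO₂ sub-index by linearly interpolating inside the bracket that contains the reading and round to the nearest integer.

141

Convert: 0.494 ppm = 494 ppb.
SO₂: row 319–532 (AQI 101–150). (150−101)·(494−319)/(532−319) + 101 = 49·175/213 + 101 ≈ 141.26 → 141.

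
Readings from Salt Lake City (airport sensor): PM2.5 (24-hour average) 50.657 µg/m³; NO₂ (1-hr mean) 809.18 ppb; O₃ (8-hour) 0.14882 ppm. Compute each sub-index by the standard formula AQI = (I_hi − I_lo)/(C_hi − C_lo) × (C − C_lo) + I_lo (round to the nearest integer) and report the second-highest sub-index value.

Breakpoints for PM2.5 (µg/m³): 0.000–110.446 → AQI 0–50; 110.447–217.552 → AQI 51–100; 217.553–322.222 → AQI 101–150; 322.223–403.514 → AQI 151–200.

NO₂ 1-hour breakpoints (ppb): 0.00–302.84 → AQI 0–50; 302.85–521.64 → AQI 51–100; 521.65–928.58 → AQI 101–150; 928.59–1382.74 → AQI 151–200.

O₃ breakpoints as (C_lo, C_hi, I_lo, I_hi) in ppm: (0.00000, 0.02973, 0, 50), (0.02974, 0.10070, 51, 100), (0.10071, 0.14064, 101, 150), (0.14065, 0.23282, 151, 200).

PM2.5: 50.657 lies in 0.000–110.446, so I_lo=0, I_hi=50, C_lo=0.000, C_hi=110.446.
(50−0)/(110.446−0.000) × (50.657−0.000) + 0 = 50/110.446 × 50.657 + 0 ≈ 22.93 → 23.
NO₂: 809.18 ∈ [521.65, 928.58] ↔ index [101, 150].
101 + (809.18−521.65)·(150−101)/(928.58−521.65) = 101 + 287.53·49/406.93 ≈ 135.62, so AQI = 136.
O₃ 0.14882: bracket 0.14065–0.23282 → index 151–200; slope 49/0.09217, offset 0.00817.
AQI = 151 + 49/0.09217·0.00817 ≈ 155.34 ⇒ 155.
Sub-indices: PM2.5→23, NO₂→136, O₃→155. Ranked high→low: 155, 136, 23. Second-highest sub-index = 136.

136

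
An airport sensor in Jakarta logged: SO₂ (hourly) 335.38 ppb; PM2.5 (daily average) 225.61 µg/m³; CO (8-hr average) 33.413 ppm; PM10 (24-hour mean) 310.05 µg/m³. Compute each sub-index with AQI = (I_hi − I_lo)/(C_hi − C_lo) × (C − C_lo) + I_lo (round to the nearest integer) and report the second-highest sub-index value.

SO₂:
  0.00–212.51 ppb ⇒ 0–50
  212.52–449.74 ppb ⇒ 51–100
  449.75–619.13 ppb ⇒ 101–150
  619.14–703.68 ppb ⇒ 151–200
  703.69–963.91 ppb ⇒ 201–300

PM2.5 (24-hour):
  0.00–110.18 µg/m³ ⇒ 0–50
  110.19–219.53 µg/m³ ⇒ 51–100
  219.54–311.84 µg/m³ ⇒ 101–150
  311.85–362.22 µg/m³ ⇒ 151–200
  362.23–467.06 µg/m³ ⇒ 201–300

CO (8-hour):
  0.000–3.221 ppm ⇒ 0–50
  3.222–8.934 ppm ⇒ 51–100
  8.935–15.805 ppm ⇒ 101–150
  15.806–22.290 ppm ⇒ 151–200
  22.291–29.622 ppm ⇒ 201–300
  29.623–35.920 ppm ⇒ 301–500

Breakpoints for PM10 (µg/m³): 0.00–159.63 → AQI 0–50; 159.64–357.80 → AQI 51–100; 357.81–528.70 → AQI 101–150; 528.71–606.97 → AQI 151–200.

SO₂: 335.38 ∈ [212.52, 449.74] ↔ index [51, 100].
51 + (335.38−212.52)·(100−51)/(449.74−212.52) = 51 + 122.86·49/237.22 ≈ 76.38, so AQI = 76.
PM2.5: 225.61 ∈ [219.54, 311.84] ↔ index [101, 150].
101 + (225.61−219.54)·(150−101)/(311.84−219.54) = 101 + 6.07·49/92.30 ≈ 104.22, so AQI = 104.
CO: 33.413 lies in 29.623–35.920, so I_lo=301, I_hi=500, C_lo=29.623, C_hi=35.920.
(500−301)/(35.920−29.623) × (33.413−29.623) + 301 = 199/6.297 × 3.790 + 301 ≈ 420.77 → 421.
PM10 310.05: bracket 159.64–357.80 → index 51–100; slope 49/198.16, offset 150.41.
AQI = 51 + 49/198.16·150.41 ≈ 88.19 ⇒ 88.
Sub-indices: SO₂→76, PM2.5→104, CO→421, PM10→88. Ranked high→low: 421, 104, 88, 76. Second-highest sub-index = 104.

104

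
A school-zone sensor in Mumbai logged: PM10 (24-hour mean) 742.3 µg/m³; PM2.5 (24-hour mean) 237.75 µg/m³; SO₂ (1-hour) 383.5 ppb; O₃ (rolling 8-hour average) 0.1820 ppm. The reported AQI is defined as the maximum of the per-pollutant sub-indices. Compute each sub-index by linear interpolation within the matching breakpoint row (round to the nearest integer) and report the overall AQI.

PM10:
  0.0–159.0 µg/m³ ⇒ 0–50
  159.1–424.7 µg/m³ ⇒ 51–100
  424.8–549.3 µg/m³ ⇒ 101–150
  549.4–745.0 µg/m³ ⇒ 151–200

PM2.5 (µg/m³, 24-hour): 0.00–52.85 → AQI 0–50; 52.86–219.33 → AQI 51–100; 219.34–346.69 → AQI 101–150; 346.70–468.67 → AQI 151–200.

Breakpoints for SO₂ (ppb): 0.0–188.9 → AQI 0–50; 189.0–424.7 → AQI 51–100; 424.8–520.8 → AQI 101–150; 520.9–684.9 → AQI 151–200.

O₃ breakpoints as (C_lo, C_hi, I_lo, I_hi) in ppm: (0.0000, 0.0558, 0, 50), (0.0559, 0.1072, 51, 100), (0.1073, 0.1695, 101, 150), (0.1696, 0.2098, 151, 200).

199

PM10: row 549.4–745.0 (AQI 151–200). (200−151)·(742.3−549.4)/(745.0−549.4) + 151 = 49·192.9/195.6 + 151 ≈ 199.32 → 199.
PM2.5: 237.75 ∈ [219.34, 346.69] ↔ index [101, 150].
101 + (237.75−219.34)·(150−101)/(346.69−219.34) = 101 + 18.41·49/127.35 ≈ 108.08, so AQI = 108.
SO₂: row 189.0–424.7 (AQI 51–100). (100−51)·(383.5−189.0)/(424.7−189.0) + 51 = 49·194.5/235.7 + 51 ≈ 91.43 → 91.
O₃: 0.1820 lies in 0.1696–0.2098, so I_lo=151, I_hi=200, C_lo=0.1696, C_hi=0.2098.
(200−151)/(0.2098−0.1696) × (0.1820−0.1696) + 151 = 49/0.0402 × 0.0124 + 151 ≈ 166.11 → 166.
Sub-indices: PM10→199, PM2.5→108, SO₂→91, O₃→166. Overall AQI = max = 199; dominant pollutant is PM10.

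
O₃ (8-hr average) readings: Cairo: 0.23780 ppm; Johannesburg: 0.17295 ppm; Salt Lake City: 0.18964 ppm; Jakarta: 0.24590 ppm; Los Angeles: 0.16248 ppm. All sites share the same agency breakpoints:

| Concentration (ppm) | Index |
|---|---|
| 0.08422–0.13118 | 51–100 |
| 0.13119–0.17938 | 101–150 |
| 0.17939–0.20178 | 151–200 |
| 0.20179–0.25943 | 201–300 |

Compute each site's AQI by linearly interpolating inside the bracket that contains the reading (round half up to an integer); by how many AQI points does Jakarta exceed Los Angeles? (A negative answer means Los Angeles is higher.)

144

Cairo: 0.23780 lies in 0.20179–0.25943, so I_lo=201, I_hi=300, C_lo=0.20179, C_hi=0.25943.
(300−201)/(0.25943−0.20179) × (0.23780−0.20179) + 201 = 99/0.05764 × 0.03601 + 201 ≈ 262.85 → 263.
Johannesburg: 0.17295 lies in 0.13119–0.17938, so I_lo=101, I_hi=150, C_lo=0.13119, C_hi=0.17938.
(150−101)/(0.17938−0.13119) × (0.17295−0.13119) + 101 = 49/0.04819 × 0.04176 + 101 ≈ 143.46 → 143.
Salt Lake City: row 0.17939–0.20178 (AQI 151–200). (200−151)·(0.18964−0.17939)/(0.20178−0.17939) + 151 = 49·0.01025/0.02239 + 151 ≈ 173.43 → 173.
Jakarta 0.24590: bracket 0.20179–0.25943 → index 201–300; slope 99/0.05764, offset 0.04411.
AQI = 201 + 99/0.05764·0.04411 ≈ 276.76 ⇒ 277.
Los Angeles: 0.16248 lies in 0.13119–0.17938, so I_lo=101, I_hi=150, C_lo=0.13119, C_hi=0.17938.
(150−101)/(0.17938−0.13119) × (0.16248−0.13119) + 101 = 49/0.04819 × 0.03129 + 101 ≈ 132.82 → 133.
AQIs: Cairo=263, Johannesburg=143, Salt Lake City=173, Jakarta=277, Los Angeles=133. Jakarta (277) − Los Angeles (133) = 144.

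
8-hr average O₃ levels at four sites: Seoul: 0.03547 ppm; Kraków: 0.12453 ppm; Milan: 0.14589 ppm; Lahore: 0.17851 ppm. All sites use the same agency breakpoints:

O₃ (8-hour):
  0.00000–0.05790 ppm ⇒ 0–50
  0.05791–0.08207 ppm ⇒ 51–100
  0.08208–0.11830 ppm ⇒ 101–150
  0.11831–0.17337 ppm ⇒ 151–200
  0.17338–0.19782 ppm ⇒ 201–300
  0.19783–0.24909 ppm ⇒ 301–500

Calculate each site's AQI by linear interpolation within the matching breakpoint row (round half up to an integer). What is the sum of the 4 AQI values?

Seoul: 0.03547 ∈ [0.00000, 0.05790] ↔ index [0, 50].
0 + (0.03547−0.00000)·(50−0)/(0.05790−0.00000) = 0 + 0.03547·50/0.05790 ≈ 30.63, so AQI = 31.
Kraków: 0.12453 lies in 0.11831–0.17337, so I_lo=151, I_hi=200, C_lo=0.11831, C_hi=0.17337.
(200−151)/(0.17337−0.11831) × (0.12453−0.11831) + 151 = 49/0.05506 × 0.00622 + 151 ≈ 156.54 → 157.
Milan: 0.14589 lies in 0.11831–0.17337, so I_lo=151, I_hi=200, C_lo=0.11831, C_hi=0.17337.
(200−151)/(0.17337−0.11831) × (0.14589−0.11831) + 151 = 49/0.05506 × 0.02758 + 151 ≈ 175.54 → 176.
Lahore: row 0.17338–0.19782 (AQI 201–300). (300−201)·(0.17851−0.17338)/(0.19782−0.17338) + 201 = 99·0.00513/0.02444 + 201 ≈ 221.78 → 222.
AQIs: Seoul=31, Kraków=157, Milan=176, Lahore=222. Sum = 31 + 157 + 176 + 222 = 586.

586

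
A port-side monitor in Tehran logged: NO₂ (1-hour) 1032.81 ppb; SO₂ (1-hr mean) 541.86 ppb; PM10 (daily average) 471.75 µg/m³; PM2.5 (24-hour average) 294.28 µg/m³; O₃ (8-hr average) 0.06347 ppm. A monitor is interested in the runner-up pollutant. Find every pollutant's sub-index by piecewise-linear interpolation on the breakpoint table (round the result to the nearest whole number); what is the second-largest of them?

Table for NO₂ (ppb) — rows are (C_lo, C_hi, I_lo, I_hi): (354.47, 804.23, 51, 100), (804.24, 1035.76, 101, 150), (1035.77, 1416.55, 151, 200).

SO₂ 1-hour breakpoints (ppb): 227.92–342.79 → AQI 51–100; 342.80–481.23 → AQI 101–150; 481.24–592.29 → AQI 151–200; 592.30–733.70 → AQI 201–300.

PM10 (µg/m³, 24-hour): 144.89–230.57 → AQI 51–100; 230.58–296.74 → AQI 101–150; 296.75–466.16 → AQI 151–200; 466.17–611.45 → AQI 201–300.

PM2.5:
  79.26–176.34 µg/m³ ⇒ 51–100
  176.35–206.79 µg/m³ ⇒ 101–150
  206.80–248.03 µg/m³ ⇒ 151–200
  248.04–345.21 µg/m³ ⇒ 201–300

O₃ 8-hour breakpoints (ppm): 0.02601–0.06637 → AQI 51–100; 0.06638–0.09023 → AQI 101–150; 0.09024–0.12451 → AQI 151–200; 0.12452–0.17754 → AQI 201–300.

NO₂ 1032.81: bracket 804.24–1035.76 → index 101–150; slope 49/231.52, offset 228.57.
AQI = 101 + 49/231.52·228.57 ≈ 149.38 ⇒ 149.
SO₂ 541.86: bracket 481.24–592.29 → index 151–200; slope 49/111.05, offset 60.62.
AQI = 151 + 49/111.05·60.62 ≈ 177.75 ⇒ 178.
PM10: 471.75 ∈ [466.17, 611.45] ↔ index [201, 300].
201 + (471.75−466.17)·(300−201)/(611.45−466.17) = 201 + 5.58·99/145.28 ≈ 204.80, so AQI = 205.
PM2.5: row 248.04–345.21 (AQI 201–300). (300−201)·(294.28−248.04)/(345.21−248.04) + 201 = 99·46.24/97.17 + 201 ≈ 248.11 → 248.
O₃ 0.06347: bracket 0.02601–0.06637 → index 51–100; slope 49/0.04036, offset 0.03746.
AQI = 51 + 49/0.04036·0.03746 ≈ 96.48 ⇒ 96.
Sub-indices: NO₂→149, SO₂→178, PM10→205, PM2.5→248, O₃→96. Ranked high→low: 248, 205, 178, 149, 96. Second-highest sub-index = 205.

205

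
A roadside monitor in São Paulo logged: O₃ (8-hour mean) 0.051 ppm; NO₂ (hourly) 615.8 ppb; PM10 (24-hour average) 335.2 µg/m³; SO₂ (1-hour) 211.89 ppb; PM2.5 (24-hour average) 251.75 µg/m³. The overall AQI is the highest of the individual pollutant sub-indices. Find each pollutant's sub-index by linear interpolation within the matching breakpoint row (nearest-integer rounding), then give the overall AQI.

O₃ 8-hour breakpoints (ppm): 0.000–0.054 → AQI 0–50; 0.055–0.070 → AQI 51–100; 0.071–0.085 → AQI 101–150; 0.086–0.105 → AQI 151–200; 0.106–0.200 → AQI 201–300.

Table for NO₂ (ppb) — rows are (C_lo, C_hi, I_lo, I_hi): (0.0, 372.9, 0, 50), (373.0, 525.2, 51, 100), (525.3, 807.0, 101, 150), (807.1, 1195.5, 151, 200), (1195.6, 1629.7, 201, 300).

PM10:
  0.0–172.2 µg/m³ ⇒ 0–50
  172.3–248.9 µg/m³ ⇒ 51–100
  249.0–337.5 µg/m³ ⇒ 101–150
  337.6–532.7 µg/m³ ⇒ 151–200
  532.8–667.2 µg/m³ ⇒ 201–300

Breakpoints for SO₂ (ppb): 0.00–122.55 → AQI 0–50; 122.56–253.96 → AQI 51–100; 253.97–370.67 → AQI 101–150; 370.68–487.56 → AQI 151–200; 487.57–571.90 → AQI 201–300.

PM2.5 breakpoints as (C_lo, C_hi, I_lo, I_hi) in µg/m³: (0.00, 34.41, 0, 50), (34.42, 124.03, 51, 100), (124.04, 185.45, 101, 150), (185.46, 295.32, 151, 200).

O₃: row 0.000–0.054 (AQI 0–50). (50−0)·(0.051−0.000)/(0.054−0.000) + 0 = 50·0.051/0.054 + 0 ≈ 47.22 → 47.
NO₂: 615.8 lies in 525.3–807.0, so I_lo=101, I_hi=150, C_lo=525.3, C_hi=807.0.
(150−101)/(807.0−525.3) × (615.8−525.3) + 101 = 49/281.7 × 90.5 + 101 ≈ 116.74 → 117.
PM10: 335.2 ∈ [249.0, 337.5] ↔ index [101, 150].
101 + (335.2−249.0)·(150−101)/(337.5−249.0) = 101 + 86.2·49/88.5 ≈ 148.73, so AQI = 149.
SO₂ 211.89: bracket 122.56–253.96 → index 51–100; slope 49/131.40, offset 89.33.
AQI = 51 + 49/131.40·89.33 ≈ 84.31 ⇒ 84.
PM2.5: 251.75 lies in 185.46–295.32, so I_lo=151, I_hi=200, C_lo=185.46, C_hi=295.32.
(200−151)/(295.32−185.46) × (251.75−185.46) + 151 = 49/109.86 × 66.29 + 151 ≈ 180.57 → 181.
Sub-indices: O₃→47, NO₂→117, PM10→149, SO₂→84, PM2.5→181. Overall AQI = max = 181; dominant pollutant is PM2.5.

181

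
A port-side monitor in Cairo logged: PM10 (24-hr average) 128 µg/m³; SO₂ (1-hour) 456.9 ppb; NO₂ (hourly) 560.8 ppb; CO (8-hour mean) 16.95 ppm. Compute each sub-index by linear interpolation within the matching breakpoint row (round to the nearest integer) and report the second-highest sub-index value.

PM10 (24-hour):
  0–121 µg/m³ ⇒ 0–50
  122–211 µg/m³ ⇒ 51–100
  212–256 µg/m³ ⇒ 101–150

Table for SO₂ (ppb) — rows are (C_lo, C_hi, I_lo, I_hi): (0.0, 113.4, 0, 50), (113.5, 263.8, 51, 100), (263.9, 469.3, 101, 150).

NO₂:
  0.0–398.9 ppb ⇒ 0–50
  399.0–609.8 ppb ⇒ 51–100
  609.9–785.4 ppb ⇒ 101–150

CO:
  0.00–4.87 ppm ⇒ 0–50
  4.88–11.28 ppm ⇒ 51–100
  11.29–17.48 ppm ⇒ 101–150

146

PM10: 128 lies in 122–211, so I_lo=51, I_hi=100, C_lo=122, C_hi=211.
(100−51)/(211−122) × (128−122) + 51 = 49/89 × 6 + 51 ≈ 54.30 → 54.
SO₂: 456.9 lies in 263.9–469.3, so I_lo=101, I_hi=150, C_lo=263.9, C_hi=469.3.
(150−101)/(469.3−263.9) × (456.9−263.9) + 101 = 49/205.4 × 193.0 + 101 ≈ 147.04 → 147.
NO₂: 560.8 ∈ [399.0, 609.8] ↔ index [51, 100].
51 + (560.8−399.0)·(100−51)/(609.8−399.0) = 51 + 161.8·49/210.8 ≈ 88.61, so AQI = 89.
CO 16.95: bracket 11.29–17.48 → index 101–150; slope 49/6.19, offset 5.66.
AQI = 101 + 49/6.19·5.66 ≈ 145.80 ⇒ 146.
Sub-indices: PM10→54, SO₂→147, NO₂→89, CO→146. Ranked high→low: 147, 146, 89, 54. Second-highest sub-index = 146.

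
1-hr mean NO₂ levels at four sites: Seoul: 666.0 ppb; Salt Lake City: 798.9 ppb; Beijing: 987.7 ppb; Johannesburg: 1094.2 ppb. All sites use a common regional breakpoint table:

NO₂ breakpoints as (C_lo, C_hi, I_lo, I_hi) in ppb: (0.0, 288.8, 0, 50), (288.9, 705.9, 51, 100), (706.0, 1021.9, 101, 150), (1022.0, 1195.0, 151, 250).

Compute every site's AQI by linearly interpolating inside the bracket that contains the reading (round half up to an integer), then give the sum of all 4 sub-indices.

Seoul: 666.0 lies in 288.9–705.9, so I_lo=51, I_hi=100, C_lo=288.9, C_hi=705.9.
(100−51)/(705.9−288.9) × (666.0−288.9) + 51 = 49/417.0 × 377.1 + 51 ≈ 95.31 → 95.
Salt Lake City: row 706.0–1021.9 (AQI 101–150). (150−101)·(798.9−706.0)/(1021.9−706.0) + 101 = 49·92.9/315.9 + 101 ≈ 115.41 → 115.
Beijing 987.7: bracket 706.0–1021.9 → index 101–150; slope 49/315.9, offset 281.7.
AQI = 101 + 49/315.9·281.7 ≈ 144.70 ⇒ 145.
Johannesburg: 1094.2 lies in 1022.0–1195.0, so I_lo=151, I_hi=250, C_lo=1022.0, C_hi=1195.0.
(250−151)/(1195.0−1022.0) × (1094.2−1022.0) + 151 = 99/173.0 × 72.2 + 151 ≈ 192.32 → 192.
AQIs: Seoul=95, Salt Lake City=115, Beijing=145, Johannesburg=192. Sum = 95 + 115 + 145 + 192 = 547.

547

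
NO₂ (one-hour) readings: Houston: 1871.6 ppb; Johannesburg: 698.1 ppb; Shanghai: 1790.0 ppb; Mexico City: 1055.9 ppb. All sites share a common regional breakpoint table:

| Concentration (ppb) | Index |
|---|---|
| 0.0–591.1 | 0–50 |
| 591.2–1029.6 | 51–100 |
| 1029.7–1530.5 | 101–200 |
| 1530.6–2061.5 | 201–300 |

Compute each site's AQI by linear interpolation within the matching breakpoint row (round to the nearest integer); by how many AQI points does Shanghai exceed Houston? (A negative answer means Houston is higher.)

Houston: row 1530.6–2061.5 (AQI 201–300). (300−201)·(1871.6−1530.6)/(2061.5−1530.6) + 201 = 99·341.0/530.9 + 201 ≈ 264.59 → 265.
Johannesburg: 698.1 ∈ [591.2, 1029.6] ↔ index [51, 100].
51 + (698.1−591.2)·(100−51)/(1029.6−591.2) = 51 + 106.9·49/438.4 ≈ 62.95, so AQI = 63.
Shanghai: 1790.0 lies in 1530.6–2061.5, so I_lo=201, I_hi=300, C_lo=1530.6, C_hi=2061.5.
(300−201)/(2061.5−1530.6) × (1790.0−1530.6) + 201 = 99/530.9 × 259.4 + 201 ≈ 249.37 → 249.
Mexico City: 1055.9 lies in 1029.7–1530.5, so I_lo=101, I_hi=200, C_lo=1029.7, C_hi=1530.5.
(200−101)/(1530.5−1029.7) × (1055.9−1029.7) + 101 = 99/500.8 × 26.2 + 101 ≈ 106.18 → 106.
AQIs: Houston=265, Johannesburg=63, Shanghai=249, Mexico City=106. Shanghai (249) − Houston (265) = -16.

-16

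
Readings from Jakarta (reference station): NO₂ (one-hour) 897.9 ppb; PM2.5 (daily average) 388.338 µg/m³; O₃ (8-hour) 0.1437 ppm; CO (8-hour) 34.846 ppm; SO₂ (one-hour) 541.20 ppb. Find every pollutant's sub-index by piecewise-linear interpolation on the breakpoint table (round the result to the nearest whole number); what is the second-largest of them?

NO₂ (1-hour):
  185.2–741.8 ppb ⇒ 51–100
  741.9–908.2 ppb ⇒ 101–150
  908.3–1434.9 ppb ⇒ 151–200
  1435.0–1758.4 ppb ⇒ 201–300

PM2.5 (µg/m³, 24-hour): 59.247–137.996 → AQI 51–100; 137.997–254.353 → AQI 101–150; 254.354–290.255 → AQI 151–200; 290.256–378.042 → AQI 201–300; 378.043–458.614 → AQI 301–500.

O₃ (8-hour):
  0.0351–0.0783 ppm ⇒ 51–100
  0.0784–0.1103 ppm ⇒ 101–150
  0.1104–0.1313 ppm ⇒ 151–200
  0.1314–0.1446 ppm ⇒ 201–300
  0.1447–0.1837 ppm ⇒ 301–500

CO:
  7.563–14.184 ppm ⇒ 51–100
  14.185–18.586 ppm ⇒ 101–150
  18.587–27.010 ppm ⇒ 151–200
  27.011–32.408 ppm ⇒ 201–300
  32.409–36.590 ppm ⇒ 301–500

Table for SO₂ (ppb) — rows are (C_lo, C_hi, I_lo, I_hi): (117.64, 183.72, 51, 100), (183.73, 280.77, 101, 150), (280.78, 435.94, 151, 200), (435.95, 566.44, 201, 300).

326

NO₂: 897.9 lies in 741.9–908.2, so I_lo=101, I_hi=150, C_lo=741.9, C_hi=908.2.
(150−101)/(908.2−741.9) × (897.9−741.9) + 101 = 49/166.3 × 156.0 + 101 ≈ 146.97 → 147.
PM2.5: row 378.043–458.614 (AQI 301–500). (500−301)·(388.338−378.043)/(458.614−378.043) + 301 = 199·10.295/80.571 + 301 ≈ 326.43 → 326.
O₃ 0.1437: bracket 0.1314–0.1446 → index 201–300; slope 99/0.0132, offset 0.0123.
AQI = 201 + 99/0.0132·0.0123 ≈ 293.25 ⇒ 293.
CO: 34.846 ∈ [32.409, 36.590] ↔ index [301, 500].
301 + (34.846−32.409)·(500−301)/(36.590−32.409) = 301 + 2.437·199/4.181 ≈ 416.99, so AQI = 417.
SO₂: 541.20 lies in 435.95–566.44, so I_lo=201, I_hi=300, C_lo=435.95, C_hi=566.44.
(300−201)/(566.44−435.95) × (541.20−435.95) + 201 = 99/130.49 × 105.25 + 201 ≈ 280.85 → 281.
Sub-indices: NO₂→147, PM2.5→326, O₃→293, CO→417, SO₂→281. Ranked high→low: 417, 326, 293, 281, 147. Second-highest sub-index = 326.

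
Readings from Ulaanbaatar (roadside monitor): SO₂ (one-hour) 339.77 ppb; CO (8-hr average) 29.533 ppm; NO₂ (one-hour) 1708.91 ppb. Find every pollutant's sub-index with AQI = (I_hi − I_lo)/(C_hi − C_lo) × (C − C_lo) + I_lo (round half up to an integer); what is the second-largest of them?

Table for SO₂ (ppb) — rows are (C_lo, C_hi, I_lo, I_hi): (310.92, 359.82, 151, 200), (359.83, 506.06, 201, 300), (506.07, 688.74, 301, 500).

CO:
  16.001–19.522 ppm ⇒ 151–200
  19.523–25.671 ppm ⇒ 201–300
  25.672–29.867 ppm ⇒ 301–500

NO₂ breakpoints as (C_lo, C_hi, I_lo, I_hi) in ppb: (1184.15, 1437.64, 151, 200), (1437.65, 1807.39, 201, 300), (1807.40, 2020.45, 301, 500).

274

SO₂: 339.77 lies in 310.92–359.82, so I_lo=151, I_hi=200, C_lo=310.92, C_hi=359.82.
(200−151)/(359.82−310.92) × (339.77−310.92) + 151 = 49/48.90 × 28.85 + 151 ≈ 179.91 → 180.
CO 29.533: bracket 25.672–29.867 → index 301–500; slope 199/4.195, offset 3.861.
AQI = 301 + 199/4.195·3.861 ≈ 484.16 ⇒ 484.
NO₂: row 1437.65–1807.39 (AQI 201–300). (300−201)·(1708.91−1437.65)/(1807.39−1437.65) + 201 = 99·271.26/369.74 + 201 ≈ 273.63 → 274.
Sub-indices: SO₂→180, CO→484, NO₂→274. Ranked high→low: 484, 274, 180. Second-highest sub-index = 274.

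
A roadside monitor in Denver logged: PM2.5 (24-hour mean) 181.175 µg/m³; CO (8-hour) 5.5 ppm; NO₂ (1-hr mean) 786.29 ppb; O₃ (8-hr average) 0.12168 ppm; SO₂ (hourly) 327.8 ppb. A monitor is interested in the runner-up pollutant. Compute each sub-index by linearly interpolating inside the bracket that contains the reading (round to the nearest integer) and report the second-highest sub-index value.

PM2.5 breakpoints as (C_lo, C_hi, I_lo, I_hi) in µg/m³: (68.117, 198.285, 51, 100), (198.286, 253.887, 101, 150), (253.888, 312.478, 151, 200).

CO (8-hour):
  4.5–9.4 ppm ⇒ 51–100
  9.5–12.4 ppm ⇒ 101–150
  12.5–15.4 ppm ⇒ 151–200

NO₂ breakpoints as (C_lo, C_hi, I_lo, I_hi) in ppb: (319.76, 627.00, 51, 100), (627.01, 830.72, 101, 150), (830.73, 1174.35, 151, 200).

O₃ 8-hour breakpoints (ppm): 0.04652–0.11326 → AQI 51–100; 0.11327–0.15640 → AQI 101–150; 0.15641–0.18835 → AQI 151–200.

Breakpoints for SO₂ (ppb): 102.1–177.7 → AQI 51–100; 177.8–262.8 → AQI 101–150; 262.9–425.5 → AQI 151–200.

PM2.5: 181.175 lies in 68.117–198.285, so I_lo=51, I_hi=100, C_lo=68.117, C_hi=198.285.
(100−51)/(198.285−68.117) × (181.175−68.117) + 51 = 49/130.168 × 113.058 + 51 ≈ 93.56 → 94.
CO: 5.5 lies in 4.5–9.4, so I_lo=51, I_hi=100, C_lo=4.5, C_hi=9.4.
(100−51)/(9.4−4.5) × (5.5−4.5) + 51 = 49/4.9 × 1.0 + 51 ≈ 61.00 → 61.
NO₂: 786.29 lies in 627.01–830.72, so I_lo=101, I_hi=150, C_lo=627.01, C_hi=830.72.
(150−101)/(830.72−627.01) × (786.29−627.01) + 101 = 49/203.71 × 159.28 + 101 ≈ 139.31 → 139.
O₃: row 0.11327–0.15640 (AQI 101–150). (150−101)·(0.12168−0.11327)/(0.15640−0.11327) + 101 = 49·0.00841/0.04313 + 101 ≈ 110.55 → 111.
SO₂ 327.8: bracket 262.9–425.5 → index 151–200; slope 49/162.6, offset 64.9.
AQI = 151 + 49/162.6·64.9 ≈ 170.56 ⇒ 171.
Sub-indices: PM2.5→94, CO→61, NO₂→139, O₃→111, SO₂→171. Ranked high→low: 171, 139, 111, 94, 61. Second-highest sub-index = 139.

139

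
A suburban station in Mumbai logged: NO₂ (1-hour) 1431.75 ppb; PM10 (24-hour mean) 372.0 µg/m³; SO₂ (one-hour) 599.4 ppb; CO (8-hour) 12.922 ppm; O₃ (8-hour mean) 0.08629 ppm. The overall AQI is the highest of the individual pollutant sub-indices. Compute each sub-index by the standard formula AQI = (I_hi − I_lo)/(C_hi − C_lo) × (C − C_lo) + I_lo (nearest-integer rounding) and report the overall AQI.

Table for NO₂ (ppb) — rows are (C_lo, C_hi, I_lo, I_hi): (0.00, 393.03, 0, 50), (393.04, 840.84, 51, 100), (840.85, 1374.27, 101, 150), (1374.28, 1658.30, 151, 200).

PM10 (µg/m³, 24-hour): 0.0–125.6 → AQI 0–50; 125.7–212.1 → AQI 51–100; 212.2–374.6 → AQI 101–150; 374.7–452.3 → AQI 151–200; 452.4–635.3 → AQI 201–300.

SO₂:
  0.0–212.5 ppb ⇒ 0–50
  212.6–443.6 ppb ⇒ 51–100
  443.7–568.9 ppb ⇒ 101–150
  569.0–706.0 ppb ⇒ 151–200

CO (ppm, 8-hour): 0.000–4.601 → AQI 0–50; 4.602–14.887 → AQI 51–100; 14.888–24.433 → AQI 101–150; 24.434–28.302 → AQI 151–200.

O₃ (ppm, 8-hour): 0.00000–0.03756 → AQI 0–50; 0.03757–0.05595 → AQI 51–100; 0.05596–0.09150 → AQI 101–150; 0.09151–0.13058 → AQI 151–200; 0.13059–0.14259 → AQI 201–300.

NO₂: 1431.75 ∈ [1374.28, 1658.30] ↔ index [151, 200].
151 + (1431.75−1374.28)·(200−151)/(1658.30−1374.28) = 151 + 57.47·49/284.02 ≈ 160.91, so AQI = 161.
PM10: 372.0 lies in 212.2–374.6, so I_lo=101, I_hi=150, C_lo=212.2, C_hi=374.6.
(150−101)/(374.6−212.2) × (372.0−212.2) + 101 = 49/162.4 × 159.8 + 101 ≈ 149.22 → 149.
SO₂: 599.4 ∈ [569.0, 706.0] ↔ index [151, 200].
151 + (599.4−569.0)·(200−151)/(706.0−569.0) = 151 + 30.4·49/137.0 ≈ 161.87, so AQI = 162.
CO: 12.922 ∈ [4.602, 14.887] ↔ index [51, 100].
51 + (12.922−4.602)·(100−51)/(14.887−4.602) = 51 + 8.320·49/10.285 ≈ 90.64, so AQI = 91.
O₃: 0.08629 lies in 0.05596–0.09150, so I_lo=101, I_hi=150, C_lo=0.05596, C_hi=0.09150.
(150−101)/(0.09150−0.05596) × (0.08629−0.05596) + 101 = 49/0.03554 × 0.03033 + 101 ≈ 142.82 → 143.
Sub-indices: NO₂→161, PM10→149, SO₂→162, CO→91, O₃→143. Overall AQI = max = 162; dominant pollutant is SO₂.

162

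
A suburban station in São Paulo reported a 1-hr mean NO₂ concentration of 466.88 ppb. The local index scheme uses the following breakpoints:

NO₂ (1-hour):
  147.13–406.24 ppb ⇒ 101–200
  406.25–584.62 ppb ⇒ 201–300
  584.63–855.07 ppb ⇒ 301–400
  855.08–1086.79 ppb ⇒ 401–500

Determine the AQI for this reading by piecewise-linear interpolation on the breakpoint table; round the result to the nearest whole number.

235

NO₂: 466.88 ∈ [406.25, 584.62] ↔ index [201, 300].
201 + (466.88−406.25)·(300−201)/(584.62−406.25) = 201 + 60.63·99/178.37 ≈ 234.65, so AQI = 235.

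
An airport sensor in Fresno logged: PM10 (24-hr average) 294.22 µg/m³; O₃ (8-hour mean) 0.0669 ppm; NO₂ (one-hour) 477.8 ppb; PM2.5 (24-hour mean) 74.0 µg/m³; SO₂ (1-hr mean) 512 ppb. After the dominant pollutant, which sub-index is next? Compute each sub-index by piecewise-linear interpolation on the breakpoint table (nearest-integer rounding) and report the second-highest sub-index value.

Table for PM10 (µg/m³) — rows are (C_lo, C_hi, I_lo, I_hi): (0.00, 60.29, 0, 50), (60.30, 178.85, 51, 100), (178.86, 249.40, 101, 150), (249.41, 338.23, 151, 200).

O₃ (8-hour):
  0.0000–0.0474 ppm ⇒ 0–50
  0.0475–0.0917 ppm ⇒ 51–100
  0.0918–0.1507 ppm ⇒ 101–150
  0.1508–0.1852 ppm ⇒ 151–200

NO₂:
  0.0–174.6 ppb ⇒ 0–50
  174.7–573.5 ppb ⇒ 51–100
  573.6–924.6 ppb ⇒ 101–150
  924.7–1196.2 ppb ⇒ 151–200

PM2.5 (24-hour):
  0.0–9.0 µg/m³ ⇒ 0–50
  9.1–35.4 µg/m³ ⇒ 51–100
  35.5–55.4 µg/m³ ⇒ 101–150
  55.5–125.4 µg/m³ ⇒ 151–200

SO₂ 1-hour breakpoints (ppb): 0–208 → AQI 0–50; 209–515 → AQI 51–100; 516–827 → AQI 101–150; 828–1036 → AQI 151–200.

164

PM10: 294.22 lies in 249.41–338.23, so I_lo=151, I_hi=200, C_lo=249.41, C_hi=338.23.
(200−151)/(338.23−249.41) × (294.22−249.41) + 151 = 49/88.82 × 44.81 + 151 ≈ 175.72 → 176.
O₃: 0.0669 ∈ [0.0475, 0.0917] ↔ index [51, 100].
51 + (0.0669−0.0475)·(100−51)/(0.0917−0.0475) = 51 + 0.0194·49/0.0442 ≈ 72.51, so AQI = 73.
NO₂: 477.8 ∈ [174.7, 573.5] ↔ index [51, 100].
51 + (477.8−174.7)·(100−51)/(573.5−174.7) = 51 + 303.1·49/398.8 ≈ 88.24, so AQI = 88.
PM2.5: 74.0 ∈ [55.5, 125.4] ↔ index [151, 200].
151 + (74.0−55.5)·(200−151)/(125.4−55.5) = 151 + 18.5·49/69.9 ≈ 163.97, so AQI = 164.
SO₂: 512 ∈ [209, 515] ↔ index [51, 100].
51 + (512−209)·(100−51)/(515−209) = 51 + 303·49/306 ≈ 99.52, so AQI = 100.
Sub-indices: PM10→176, O₃→73, NO₂→88, PM2.5→164, SO₂→100. Ranked high→low: 176, 164, 100, 88, 73. Second-highest sub-index = 164.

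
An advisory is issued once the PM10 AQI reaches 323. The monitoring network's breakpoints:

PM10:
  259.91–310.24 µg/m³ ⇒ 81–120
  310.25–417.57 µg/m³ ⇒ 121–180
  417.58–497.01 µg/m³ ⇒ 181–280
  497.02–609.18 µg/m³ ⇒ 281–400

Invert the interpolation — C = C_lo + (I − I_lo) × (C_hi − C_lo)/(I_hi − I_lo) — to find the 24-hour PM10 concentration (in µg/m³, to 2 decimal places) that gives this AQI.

536.61

AQI 323 lies in the 281–400 band, which corresponds to 497.02–609.18 µg/m³.
C = 497.02 + (323−281)×(609.18−497.02)/(400−281) = 497.02 + 42×112.16/119 ≈ 536.6059 µg/m³ → 536.61 µg/m³ to 2 dp.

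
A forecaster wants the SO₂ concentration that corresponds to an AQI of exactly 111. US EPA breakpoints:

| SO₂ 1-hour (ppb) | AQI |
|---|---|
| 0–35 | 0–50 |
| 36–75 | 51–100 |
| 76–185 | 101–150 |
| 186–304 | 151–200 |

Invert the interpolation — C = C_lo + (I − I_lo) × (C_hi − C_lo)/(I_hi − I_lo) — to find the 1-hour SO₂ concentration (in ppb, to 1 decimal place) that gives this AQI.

98.2

AQI 111 lies in the 101–150 band, which corresponds to 76–185 ppb.
C = 76 + (111−101)×(185−76)/(150−101) = 76 + 10×109/49 ≈ 98.245 ppb → 98.2 ppb to 1 dp.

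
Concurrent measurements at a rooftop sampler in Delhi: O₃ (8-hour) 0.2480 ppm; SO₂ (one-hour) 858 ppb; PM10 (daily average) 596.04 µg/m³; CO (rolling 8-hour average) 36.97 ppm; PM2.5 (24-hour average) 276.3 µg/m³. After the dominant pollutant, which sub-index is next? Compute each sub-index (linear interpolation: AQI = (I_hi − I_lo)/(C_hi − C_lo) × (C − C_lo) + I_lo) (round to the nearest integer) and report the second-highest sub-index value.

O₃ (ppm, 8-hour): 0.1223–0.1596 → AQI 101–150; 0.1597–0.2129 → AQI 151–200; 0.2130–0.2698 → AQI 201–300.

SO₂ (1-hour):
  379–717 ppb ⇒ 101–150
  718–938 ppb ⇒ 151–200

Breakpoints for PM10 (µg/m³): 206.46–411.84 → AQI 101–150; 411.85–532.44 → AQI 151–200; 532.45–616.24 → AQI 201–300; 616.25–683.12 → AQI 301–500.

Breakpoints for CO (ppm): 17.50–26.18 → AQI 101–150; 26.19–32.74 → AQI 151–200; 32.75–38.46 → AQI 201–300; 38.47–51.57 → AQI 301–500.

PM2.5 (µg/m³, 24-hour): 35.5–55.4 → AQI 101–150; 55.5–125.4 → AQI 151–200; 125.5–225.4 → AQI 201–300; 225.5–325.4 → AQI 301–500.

O₃: 0.2480 ∈ [0.2130, 0.2698] ↔ index [201, 300].
201 + (0.2480−0.2130)·(300−201)/(0.2698−0.2130) = 201 + 0.0350·99/0.0568 ≈ 262.00, so AQI = 262.
SO₂: 858 lies in 718–938, so I_lo=151, I_hi=200, C_lo=718, C_hi=938.
(200−151)/(938−718) × (858−718) + 151 = 49/220 × 140 + 151 ≈ 182.18 → 182.
PM10: row 532.45–616.24 (AQI 201–300). (300−201)·(596.04−532.45)/(616.24−532.45) + 201 = 99·63.59/83.79 + 201 ≈ 276.13 → 276.
CO: row 32.75–38.46 (AQI 201–300). (300−201)·(36.97−32.75)/(38.46−32.75) + 201 = 99·4.22/5.71 + 201 ≈ 274.17 → 274.
PM2.5: row 225.5–325.4 (AQI 301–500). (500−301)·(276.3−225.5)/(325.4−225.5) + 301 = 199·50.8/99.9 + 301 ≈ 402.19 → 402.
Sub-indices: O₃→262, SO₂→182, PM10→276, CO→274, PM2.5→402. Ranked high→low: 402, 276, 274, 262, 182. Second-highest sub-index = 276.

276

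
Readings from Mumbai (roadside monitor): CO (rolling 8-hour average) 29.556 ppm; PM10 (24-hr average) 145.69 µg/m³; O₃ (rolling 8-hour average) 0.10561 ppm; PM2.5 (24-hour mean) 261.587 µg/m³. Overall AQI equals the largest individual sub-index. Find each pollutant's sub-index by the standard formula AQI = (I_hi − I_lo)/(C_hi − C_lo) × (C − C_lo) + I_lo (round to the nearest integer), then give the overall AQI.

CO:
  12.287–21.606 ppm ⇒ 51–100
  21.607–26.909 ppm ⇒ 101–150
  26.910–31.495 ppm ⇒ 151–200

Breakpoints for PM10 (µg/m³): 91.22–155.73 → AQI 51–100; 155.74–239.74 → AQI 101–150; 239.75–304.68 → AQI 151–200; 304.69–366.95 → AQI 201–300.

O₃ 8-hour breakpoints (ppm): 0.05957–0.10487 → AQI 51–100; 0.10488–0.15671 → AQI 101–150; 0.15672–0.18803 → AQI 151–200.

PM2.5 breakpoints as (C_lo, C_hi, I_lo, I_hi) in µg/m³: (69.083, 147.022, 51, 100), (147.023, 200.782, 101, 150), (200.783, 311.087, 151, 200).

179

CO 29.556: bracket 26.910–31.495 → index 151–200; slope 49/4.585, offset 2.646.
AQI = 151 + 49/4.585·2.646 ≈ 179.28 ⇒ 179.
PM10: row 91.22–155.73 (AQI 51–100). (100−51)·(145.69−91.22)/(155.73−91.22) + 51 = 49·54.47/64.51 + 51 ≈ 92.37 → 92.
O₃ 0.10561: bracket 0.10488–0.15671 → index 101–150; slope 49/0.05183, offset 0.00073.
AQI = 101 + 49/0.05183·0.00073 ≈ 101.69 ⇒ 102.
PM2.5 261.587: bracket 200.783–311.087 → index 151–200; slope 49/110.304, offset 60.804.
AQI = 151 + 49/110.304·60.804 ≈ 178.01 ⇒ 178.
Sub-indices: CO→179, PM10→92, O₃→102, PM2.5→178. Overall AQI = max = 179; dominant pollutant is CO.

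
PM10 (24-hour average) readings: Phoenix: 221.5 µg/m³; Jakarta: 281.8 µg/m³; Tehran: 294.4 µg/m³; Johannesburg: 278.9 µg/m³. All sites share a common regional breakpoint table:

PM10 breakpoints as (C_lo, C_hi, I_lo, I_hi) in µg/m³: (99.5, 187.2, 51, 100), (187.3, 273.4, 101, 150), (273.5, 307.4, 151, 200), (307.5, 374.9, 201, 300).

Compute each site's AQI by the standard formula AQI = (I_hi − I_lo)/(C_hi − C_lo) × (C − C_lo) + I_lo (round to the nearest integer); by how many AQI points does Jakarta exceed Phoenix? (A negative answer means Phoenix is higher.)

Phoenix 221.5: bracket 187.3–273.4 → index 101–150; slope 49/86.1, offset 34.2.
AQI = 101 + 49/86.1·34.2 ≈ 120.46 ⇒ 120.
Jakarta: 281.8 ∈ [273.5, 307.4] ↔ index [151, 200].
151 + (281.8−273.5)·(200−151)/(307.4−273.5) = 151 + 8.3·49/33.9 ≈ 163.00, so AQI = 163.
Tehran: row 273.5–307.4 (AQI 151–200). (200−151)·(294.4−273.5)/(307.4−273.5) + 151 = 49·20.9/33.9 + 151 ≈ 181.21 → 181.
Johannesburg: row 273.5–307.4 (AQI 151–200). (200−151)·(278.9−273.5)/(307.4−273.5) + 151 = 49·5.4/33.9 + 151 ≈ 158.81 → 159.
AQIs: Phoenix=120, Jakarta=163, Tehran=181, Johannesburg=159. Jakarta (163) − Phoenix (120) = 43.

43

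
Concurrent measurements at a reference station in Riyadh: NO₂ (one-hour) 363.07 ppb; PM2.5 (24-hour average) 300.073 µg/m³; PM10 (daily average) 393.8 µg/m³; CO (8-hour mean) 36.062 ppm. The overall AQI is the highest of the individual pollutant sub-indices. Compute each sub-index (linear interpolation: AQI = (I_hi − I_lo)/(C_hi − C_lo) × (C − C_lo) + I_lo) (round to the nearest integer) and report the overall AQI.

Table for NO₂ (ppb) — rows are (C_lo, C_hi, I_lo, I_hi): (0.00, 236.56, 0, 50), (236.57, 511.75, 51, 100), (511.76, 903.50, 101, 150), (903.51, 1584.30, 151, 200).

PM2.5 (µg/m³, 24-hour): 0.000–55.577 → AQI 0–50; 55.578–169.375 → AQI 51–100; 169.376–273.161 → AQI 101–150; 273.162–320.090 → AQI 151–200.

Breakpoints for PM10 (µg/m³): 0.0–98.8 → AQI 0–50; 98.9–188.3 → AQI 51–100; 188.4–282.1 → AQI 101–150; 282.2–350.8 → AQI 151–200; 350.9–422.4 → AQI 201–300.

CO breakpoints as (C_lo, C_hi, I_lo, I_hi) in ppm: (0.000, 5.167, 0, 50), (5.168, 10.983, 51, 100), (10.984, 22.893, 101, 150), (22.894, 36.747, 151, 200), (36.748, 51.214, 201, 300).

NO₂ 363.07: bracket 236.57–511.75 → index 51–100; slope 49/275.18, offset 126.50.
AQI = 51 + 49/275.18·126.50 ≈ 73.53 ⇒ 74.
PM2.5: 300.073 ∈ [273.162, 320.090] ↔ index [151, 200].
151 + (300.073−273.162)·(200−151)/(320.090−273.162) = 151 + 26.911·49/46.928 ≈ 179.10, so AQI = 179.
PM10: 393.8 ∈ [350.9, 422.4] ↔ index [201, 300].
201 + (393.8−350.9)·(300−201)/(422.4−350.9) = 201 + 42.9·99/71.5 ≈ 260.40, so AQI = 260.
CO: row 22.894–36.747 (AQI 151–200). (200−151)·(36.062−22.894)/(36.747−22.894) + 151 = 49·13.168/13.853 + 151 ≈ 197.58 → 198.
Sub-indices: NO₂→74, PM2.5→179, PM10→260, CO→198. Overall AQI = max = 260; dominant pollutant is PM10.

260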